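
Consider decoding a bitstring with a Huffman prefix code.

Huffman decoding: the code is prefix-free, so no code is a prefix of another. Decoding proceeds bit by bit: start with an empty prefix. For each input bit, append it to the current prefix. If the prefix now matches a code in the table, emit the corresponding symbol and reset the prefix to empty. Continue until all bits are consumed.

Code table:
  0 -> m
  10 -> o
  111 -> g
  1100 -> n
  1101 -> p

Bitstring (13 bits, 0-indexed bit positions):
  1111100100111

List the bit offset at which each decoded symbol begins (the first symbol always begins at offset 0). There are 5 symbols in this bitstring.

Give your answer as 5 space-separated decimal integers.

Bit 0: prefix='1' (no match yet)
Bit 1: prefix='11' (no match yet)
Bit 2: prefix='111' -> emit 'g', reset
Bit 3: prefix='1' (no match yet)
Bit 4: prefix='11' (no match yet)
Bit 5: prefix='110' (no match yet)
Bit 6: prefix='1100' -> emit 'n', reset
Bit 7: prefix='1' (no match yet)
Bit 8: prefix='10' -> emit 'o', reset
Bit 9: prefix='0' -> emit 'm', reset
Bit 10: prefix='1' (no match yet)
Bit 11: prefix='11' (no match yet)
Bit 12: prefix='111' -> emit 'g', reset

Answer: 0 3 7 9 10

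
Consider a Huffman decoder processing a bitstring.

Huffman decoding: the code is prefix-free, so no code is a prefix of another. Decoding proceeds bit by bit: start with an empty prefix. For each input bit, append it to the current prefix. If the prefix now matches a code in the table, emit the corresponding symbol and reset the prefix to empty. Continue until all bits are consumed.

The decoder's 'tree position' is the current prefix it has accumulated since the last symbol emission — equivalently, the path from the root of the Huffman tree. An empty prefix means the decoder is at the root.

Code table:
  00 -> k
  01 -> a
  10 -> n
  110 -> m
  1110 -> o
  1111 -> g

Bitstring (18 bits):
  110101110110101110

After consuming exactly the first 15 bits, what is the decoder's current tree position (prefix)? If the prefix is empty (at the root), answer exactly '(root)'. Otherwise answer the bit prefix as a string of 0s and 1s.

Bit 0: prefix='1' (no match yet)
Bit 1: prefix='11' (no match yet)
Bit 2: prefix='110' -> emit 'm', reset
Bit 3: prefix='1' (no match yet)
Bit 4: prefix='10' -> emit 'n', reset
Bit 5: prefix='1' (no match yet)
Bit 6: prefix='11' (no match yet)
Bit 7: prefix='111' (no match yet)
Bit 8: prefix='1110' -> emit 'o', reset
Bit 9: prefix='1' (no match yet)
Bit 10: prefix='11' (no match yet)
Bit 11: prefix='110' -> emit 'm', reset
Bit 12: prefix='1' (no match yet)
Bit 13: prefix='10' -> emit 'n', reset
Bit 14: prefix='1' (no match yet)

Answer: 1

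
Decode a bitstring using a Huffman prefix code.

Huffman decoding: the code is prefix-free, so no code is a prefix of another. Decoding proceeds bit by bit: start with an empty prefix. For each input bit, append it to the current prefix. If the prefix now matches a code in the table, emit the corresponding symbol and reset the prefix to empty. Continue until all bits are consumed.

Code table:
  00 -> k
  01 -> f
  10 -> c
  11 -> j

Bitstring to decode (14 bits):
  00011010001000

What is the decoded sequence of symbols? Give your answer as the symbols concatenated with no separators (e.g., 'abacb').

Answer: kfcckck

Derivation:
Bit 0: prefix='0' (no match yet)
Bit 1: prefix='00' -> emit 'k', reset
Bit 2: prefix='0' (no match yet)
Bit 3: prefix='01' -> emit 'f', reset
Bit 4: prefix='1' (no match yet)
Bit 5: prefix='10' -> emit 'c', reset
Bit 6: prefix='1' (no match yet)
Bit 7: prefix='10' -> emit 'c', reset
Bit 8: prefix='0' (no match yet)
Bit 9: prefix='00' -> emit 'k', reset
Bit 10: prefix='1' (no match yet)
Bit 11: prefix='10' -> emit 'c', reset
Bit 12: prefix='0' (no match yet)
Bit 13: prefix='00' -> emit 'k', reset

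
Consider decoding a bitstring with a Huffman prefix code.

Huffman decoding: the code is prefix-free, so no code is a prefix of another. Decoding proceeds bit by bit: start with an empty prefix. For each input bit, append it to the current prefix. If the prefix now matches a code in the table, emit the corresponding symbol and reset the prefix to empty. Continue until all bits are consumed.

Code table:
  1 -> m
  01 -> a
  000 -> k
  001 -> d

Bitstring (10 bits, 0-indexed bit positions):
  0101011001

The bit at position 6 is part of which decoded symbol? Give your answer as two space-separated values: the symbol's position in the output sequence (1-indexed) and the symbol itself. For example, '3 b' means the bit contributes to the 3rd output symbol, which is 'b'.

Bit 0: prefix='0' (no match yet)
Bit 1: prefix='01' -> emit 'a', reset
Bit 2: prefix='0' (no match yet)
Bit 3: prefix='01' -> emit 'a', reset
Bit 4: prefix='0' (no match yet)
Bit 5: prefix='01' -> emit 'a', reset
Bit 6: prefix='1' -> emit 'm', reset
Bit 7: prefix='0' (no match yet)
Bit 8: prefix='00' (no match yet)
Bit 9: prefix='001' -> emit 'd', reset

Answer: 4 m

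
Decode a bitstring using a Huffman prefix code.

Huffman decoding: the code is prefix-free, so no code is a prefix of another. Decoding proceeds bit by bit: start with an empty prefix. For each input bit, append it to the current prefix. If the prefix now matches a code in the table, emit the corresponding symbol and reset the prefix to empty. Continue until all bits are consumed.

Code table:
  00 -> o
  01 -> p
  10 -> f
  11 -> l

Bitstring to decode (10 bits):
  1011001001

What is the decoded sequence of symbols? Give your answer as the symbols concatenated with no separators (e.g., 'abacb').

Bit 0: prefix='1' (no match yet)
Bit 1: prefix='10' -> emit 'f', reset
Bit 2: prefix='1' (no match yet)
Bit 3: prefix='11' -> emit 'l', reset
Bit 4: prefix='0' (no match yet)
Bit 5: prefix='00' -> emit 'o', reset
Bit 6: prefix='1' (no match yet)
Bit 7: prefix='10' -> emit 'f', reset
Bit 8: prefix='0' (no match yet)
Bit 9: prefix='01' -> emit 'p', reset

Answer: flofp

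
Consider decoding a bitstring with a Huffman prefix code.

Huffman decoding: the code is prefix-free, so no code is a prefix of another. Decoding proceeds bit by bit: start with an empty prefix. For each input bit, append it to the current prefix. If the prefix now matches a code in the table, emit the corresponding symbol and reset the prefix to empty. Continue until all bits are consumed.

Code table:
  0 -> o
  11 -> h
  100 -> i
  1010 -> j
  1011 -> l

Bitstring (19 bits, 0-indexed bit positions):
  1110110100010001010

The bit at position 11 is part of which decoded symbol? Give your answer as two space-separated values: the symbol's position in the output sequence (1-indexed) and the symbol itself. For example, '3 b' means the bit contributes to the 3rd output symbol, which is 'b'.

Bit 0: prefix='1' (no match yet)
Bit 1: prefix='11' -> emit 'h', reset
Bit 2: prefix='1' (no match yet)
Bit 3: prefix='10' (no match yet)
Bit 4: prefix='101' (no match yet)
Bit 5: prefix='1011' -> emit 'l', reset
Bit 6: prefix='0' -> emit 'o', reset
Bit 7: prefix='1' (no match yet)
Bit 8: prefix='10' (no match yet)
Bit 9: prefix='100' -> emit 'i', reset
Bit 10: prefix='0' -> emit 'o', reset
Bit 11: prefix='1' (no match yet)
Bit 12: prefix='10' (no match yet)
Bit 13: prefix='100' -> emit 'i', reset
Bit 14: prefix='0' -> emit 'o', reset
Bit 15: prefix='1' (no match yet)

Answer: 6 i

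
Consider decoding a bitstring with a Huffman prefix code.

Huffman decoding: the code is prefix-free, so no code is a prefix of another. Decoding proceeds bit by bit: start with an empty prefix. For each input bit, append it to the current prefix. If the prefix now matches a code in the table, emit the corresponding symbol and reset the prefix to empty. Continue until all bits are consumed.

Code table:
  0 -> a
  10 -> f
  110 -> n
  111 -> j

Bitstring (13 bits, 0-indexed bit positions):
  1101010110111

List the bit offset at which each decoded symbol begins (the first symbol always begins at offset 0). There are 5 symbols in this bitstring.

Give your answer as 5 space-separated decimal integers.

Bit 0: prefix='1' (no match yet)
Bit 1: prefix='11' (no match yet)
Bit 2: prefix='110' -> emit 'n', reset
Bit 3: prefix='1' (no match yet)
Bit 4: prefix='10' -> emit 'f', reset
Bit 5: prefix='1' (no match yet)
Bit 6: prefix='10' -> emit 'f', reset
Bit 7: prefix='1' (no match yet)
Bit 8: prefix='11' (no match yet)
Bit 9: prefix='110' -> emit 'n', reset
Bit 10: prefix='1' (no match yet)
Bit 11: prefix='11' (no match yet)
Bit 12: prefix='111' -> emit 'j', reset

Answer: 0 3 5 7 10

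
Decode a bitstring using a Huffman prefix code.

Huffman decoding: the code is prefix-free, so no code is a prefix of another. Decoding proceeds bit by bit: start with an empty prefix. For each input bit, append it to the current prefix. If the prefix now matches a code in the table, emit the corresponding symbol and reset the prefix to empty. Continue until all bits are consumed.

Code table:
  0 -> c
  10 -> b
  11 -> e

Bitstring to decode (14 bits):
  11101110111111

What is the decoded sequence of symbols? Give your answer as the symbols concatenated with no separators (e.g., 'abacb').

Bit 0: prefix='1' (no match yet)
Bit 1: prefix='11' -> emit 'e', reset
Bit 2: prefix='1' (no match yet)
Bit 3: prefix='10' -> emit 'b', reset
Bit 4: prefix='1' (no match yet)
Bit 5: prefix='11' -> emit 'e', reset
Bit 6: prefix='1' (no match yet)
Bit 7: prefix='10' -> emit 'b', reset
Bit 8: prefix='1' (no match yet)
Bit 9: prefix='11' -> emit 'e', reset
Bit 10: prefix='1' (no match yet)
Bit 11: prefix='11' -> emit 'e', reset
Bit 12: prefix='1' (no match yet)
Bit 13: prefix='11' -> emit 'e', reset

Answer: ebebeee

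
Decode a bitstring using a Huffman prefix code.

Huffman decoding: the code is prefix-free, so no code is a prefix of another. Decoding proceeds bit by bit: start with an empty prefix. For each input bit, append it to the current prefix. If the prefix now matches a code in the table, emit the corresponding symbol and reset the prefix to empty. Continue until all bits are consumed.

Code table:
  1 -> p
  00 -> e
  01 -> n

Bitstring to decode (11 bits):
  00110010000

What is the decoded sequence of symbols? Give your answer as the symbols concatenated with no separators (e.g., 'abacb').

Bit 0: prefix='0' (no match yet)
Bit 1: prefix='00' -> emit 'e', reset
Bit 2: prefix='1' -> emit 'p', reset
Bit 3: prefix='1' -> emit 'p', reset
Bit 4: prefix='0' (no match yet)
Bit 5: prefix='00' -> emit 'e', reset
Bit 6: prefix='1' -> emit 'p', reset
Bit 7: prefix='0' (no match yet)
Bit 8: prefix='00' -> emit 'e', reset
Bit 9: prefix='0' (no match yet)
Bit 10: prefix='00' -> emit 'e', reset

Answer: eppepee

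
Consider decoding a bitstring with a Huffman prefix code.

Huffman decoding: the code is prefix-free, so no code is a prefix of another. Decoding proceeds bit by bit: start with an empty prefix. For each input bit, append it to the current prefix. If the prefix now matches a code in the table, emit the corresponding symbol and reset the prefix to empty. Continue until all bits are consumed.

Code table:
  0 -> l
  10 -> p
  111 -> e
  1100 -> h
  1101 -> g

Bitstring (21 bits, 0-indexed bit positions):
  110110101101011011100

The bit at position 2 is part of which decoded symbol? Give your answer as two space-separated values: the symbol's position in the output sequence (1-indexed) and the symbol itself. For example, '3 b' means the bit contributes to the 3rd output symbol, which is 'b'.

Answer: 1 g

Derivation:
Bit 0: prefix='1' (no match yet)
Bit 1: prefix='11' (no match yet)
Bit 2: prefix='110' (no match yet)
Bit 3: prefix='1101' -> emit 'g', reset
Bit 4: prefix='1' (no match yet)
Bit 5: prefix='10' -> emit 'p', reset
Bit 6: prefix='1' (no match yet)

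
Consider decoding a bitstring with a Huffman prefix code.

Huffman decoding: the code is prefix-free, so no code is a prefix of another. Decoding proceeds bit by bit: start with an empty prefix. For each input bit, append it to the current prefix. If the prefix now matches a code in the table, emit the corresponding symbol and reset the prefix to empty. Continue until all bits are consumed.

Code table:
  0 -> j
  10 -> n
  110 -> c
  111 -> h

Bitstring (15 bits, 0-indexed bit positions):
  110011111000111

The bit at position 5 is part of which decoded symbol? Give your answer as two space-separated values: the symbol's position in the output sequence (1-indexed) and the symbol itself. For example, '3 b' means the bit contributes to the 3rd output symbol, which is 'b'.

Answer: 3 h

Derivation:
Bit 0: prefix='1' (no match yet)
Bit 1: prefix='11' (no match yet)
Bit 2: prefix='110' -> emit 'c', reset
Bit 3: prefix='0' -> emit 'j', reset
Bit 4: prefix='1' (no match yet)
Bit 5: prefix='11' (no match yet)
Bit 6: prefix='111' -> emit 'h', reset
Bit 7: prefix='1' (no match yet)
Bit 8: prefix='11' (no match yet)
Bit 9: prefix='110' -> emit 'c', reset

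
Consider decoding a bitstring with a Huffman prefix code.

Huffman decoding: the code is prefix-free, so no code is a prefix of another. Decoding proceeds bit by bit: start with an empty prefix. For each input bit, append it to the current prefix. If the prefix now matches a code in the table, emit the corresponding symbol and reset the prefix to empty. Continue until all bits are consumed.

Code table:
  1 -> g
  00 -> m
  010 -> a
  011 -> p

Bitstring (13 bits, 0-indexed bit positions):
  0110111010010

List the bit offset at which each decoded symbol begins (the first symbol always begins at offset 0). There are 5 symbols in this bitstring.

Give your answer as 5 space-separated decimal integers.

Answer: 0 3 6 7 10

Derivation:
Bit 0: prefix='0' (no match yet)
Bit 1: prefix='01' (no match yet)
Bit 2: prefix='011' -> emit 'p', reset
Bit 3: prefix='0' (no match yet)
Bit 4: prefix='01' (no match yet)
Bit 5: prefix='011' -> emit 'p', reset
Bit 6: prefix='1' -> emit 'g', reset
Bit 7: prefix='0' (no match yet)
Bit 8: prefix='01' (no match yet)
Bit 9: prefix='010' -> emit 'a', reset
Bit 10: prefix='0' (no match yet)
Bit 11: prefix='01' (no match yet)
Bit 12: prefix='010' -> emit 'a', reset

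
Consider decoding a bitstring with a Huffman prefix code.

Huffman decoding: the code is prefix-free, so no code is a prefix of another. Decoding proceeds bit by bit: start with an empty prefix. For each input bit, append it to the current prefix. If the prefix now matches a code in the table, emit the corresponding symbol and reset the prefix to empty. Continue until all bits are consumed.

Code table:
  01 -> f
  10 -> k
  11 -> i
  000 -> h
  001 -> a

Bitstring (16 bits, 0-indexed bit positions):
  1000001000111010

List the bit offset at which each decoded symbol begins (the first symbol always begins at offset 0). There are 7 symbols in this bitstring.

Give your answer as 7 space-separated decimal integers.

Answer: 0 2 5 7 10 12 14

Derivation:
Bit 0: prefix='1' (no match yet)
Bit 1: prefix='10' -> emit 'k', reset
Bit 2: prefix='0' (no match yet)
Bit 3: prefix='00' (no match yet)
Bit 4: prefix='000' -> emit 'h', reset
Bit 5: prefix='0' (no match yet)
Bit 6: prefix='01' -> emit 'f', reset
Bit 7: prefix='0' (no match yet)
Bit 8: prefix='00' (no match yet)
Bit 9: prefix='000' -> emit 'h', reset
Bit 10: prefix='1' (no match yet)
Bit 11: prefix='11' -> emit 'i', reset
Bit 12: prefix='1' (no match yet)
Bit 13: prefix='10' -> emit 'k', reset
Bit 14: prefix='1' (no match yet)
Bit 15: prefix='10' -> emit 'k', reset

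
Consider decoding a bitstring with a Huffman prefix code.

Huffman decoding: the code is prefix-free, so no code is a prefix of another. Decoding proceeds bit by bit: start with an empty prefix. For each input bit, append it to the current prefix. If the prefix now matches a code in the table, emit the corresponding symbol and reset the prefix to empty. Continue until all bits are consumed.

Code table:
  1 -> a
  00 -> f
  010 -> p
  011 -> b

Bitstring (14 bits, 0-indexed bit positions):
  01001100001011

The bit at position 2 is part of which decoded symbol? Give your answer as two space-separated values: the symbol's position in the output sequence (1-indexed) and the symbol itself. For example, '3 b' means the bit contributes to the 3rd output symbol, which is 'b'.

Answer: 1 p

Derivation:
Bit 0: prefix='0' (no match yet)
Bit 1: prefix='01' (no match yet)
Bit 2: prefix='010' -> emit 'p', reset
Bit 3: prefix='0' (no match yet)
Bit 4: prefix='01' (no match yet)
Bit 5: prefix='011' -> emit 'b', reset
Bit 6: prefix='0' (no match yet)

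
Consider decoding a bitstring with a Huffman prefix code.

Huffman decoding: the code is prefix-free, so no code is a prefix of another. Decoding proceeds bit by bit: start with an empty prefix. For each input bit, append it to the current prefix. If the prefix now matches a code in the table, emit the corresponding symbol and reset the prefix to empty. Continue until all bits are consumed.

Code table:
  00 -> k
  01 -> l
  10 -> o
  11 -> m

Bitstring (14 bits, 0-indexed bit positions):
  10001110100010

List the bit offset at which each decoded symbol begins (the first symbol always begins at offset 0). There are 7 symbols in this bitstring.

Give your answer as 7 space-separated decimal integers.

Answer: 0 2 4 6 8 10 12

Derivation:
Bit 0: prefix='1' (no match yet)
Bit 1: prefix='10' -> emit 'o', reset
Bit 2: prefix='0' (no match yet)
Bit 3: prefix='00' -> emit 'k', reset
Bit 4: prefix='1' (no match yet)
Bit 5: prefix='11' -> emit 'm', reset
Bit 6: prefix='1' (no match yet)
Bit 7: prefix='10' -> emit 'o', reset
Bit 8: prefix='1' (no match yet)
Bit 9: prefix='10' -> emit 'o', reset
Bit 10: prefix='0' (no match yet)
Bit 11: prefix='00' -> emit 'k', reset
Bit 12: prefix='1' (no match yet)
Bit 13: prefix='10' -> emit 'o', reset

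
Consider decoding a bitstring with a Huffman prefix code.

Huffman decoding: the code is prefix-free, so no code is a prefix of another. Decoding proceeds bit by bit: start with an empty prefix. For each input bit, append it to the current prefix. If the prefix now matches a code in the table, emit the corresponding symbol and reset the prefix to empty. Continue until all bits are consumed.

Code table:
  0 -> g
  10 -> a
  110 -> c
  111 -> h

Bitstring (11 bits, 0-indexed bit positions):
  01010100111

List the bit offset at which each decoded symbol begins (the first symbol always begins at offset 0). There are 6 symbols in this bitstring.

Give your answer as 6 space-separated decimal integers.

Bit 0: prefix='0' -> emit 'g', reset
Bit 1: prefix='1' (no match yet)
Bit 2: prefix='10' -> emit 'a', reset
Bit 3: prefix='1' (no match yet)
Bit 4: prefix='10' -> emit 'a', reset
Bit 5: prefix='1' (no match yet)
Bit 6: prefix='10' -> emit 'a', reset
Bit 7: prefix='0' -> emit 'g', reset
Bit 8: prefix='1' (no match yet)
Bit 9: prefix='11' (no match yet)
Bit 10: prefix='111' -> emit 'h', reset

Answer: 0 1 3 5 7 8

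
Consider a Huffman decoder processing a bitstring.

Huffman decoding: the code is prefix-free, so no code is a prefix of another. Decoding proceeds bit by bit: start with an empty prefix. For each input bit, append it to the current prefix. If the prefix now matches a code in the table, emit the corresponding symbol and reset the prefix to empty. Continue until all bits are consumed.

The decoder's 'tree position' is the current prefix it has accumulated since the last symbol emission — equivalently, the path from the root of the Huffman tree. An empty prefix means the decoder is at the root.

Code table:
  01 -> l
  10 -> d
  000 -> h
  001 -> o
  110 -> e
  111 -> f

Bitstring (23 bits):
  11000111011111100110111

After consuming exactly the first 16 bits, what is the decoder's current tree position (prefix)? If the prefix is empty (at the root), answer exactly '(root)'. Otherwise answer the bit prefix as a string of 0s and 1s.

Bit 0: prefix='1' (no match yet)
Bit 1: prefix='11' (no match yet)
Bit 2: prefix='110' -> emit 'e', reset
Bit 3: prefix='0' (no match yet)
Bit 4: prefix='00' (no match yet)
Bit 5: prefix='001' -> emit 'o', reset
Bit 6: prefix='1' (no match yet)
Bit 7: prefix='11' (no match yet)
Bit 8: prefix='110' -> emit 'e', reset
Bit 9: prefix='1' (no match yet)
Bit 10: prefix='11' (no match yet)
Bit 11: prefix='111' -> emit 'f', reset
Bit 12: prefix='1' (no match yet)
Bit 13: prefix='11' (no match yet)
Bit 14: prefix='111' -> emit 'f', reset
Bit 15: prefix='0' (no match yet)

Answer: 0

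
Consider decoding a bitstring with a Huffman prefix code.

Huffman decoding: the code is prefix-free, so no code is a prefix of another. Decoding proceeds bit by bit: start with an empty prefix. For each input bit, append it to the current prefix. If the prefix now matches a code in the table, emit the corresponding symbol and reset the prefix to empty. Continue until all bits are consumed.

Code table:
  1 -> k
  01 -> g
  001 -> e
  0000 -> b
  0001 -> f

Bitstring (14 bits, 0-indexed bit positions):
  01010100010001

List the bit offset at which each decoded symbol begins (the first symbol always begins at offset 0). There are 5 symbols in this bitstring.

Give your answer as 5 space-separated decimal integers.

Answer: 0 2 4 6 10

Derivation:
Bit 0: prefix='0' (no match yet)
Bit 1: prefix='01' -> emit 'g', reset
Bit 2: prefix='0' (no match yet)
Bit 3: prefix='01' -> emit 'g', reset
Bit 4: prefix='0' (no match yet)
Bit 5: prefix='01' -> emit 'g', reset
Bit 6: prefix='0' (no match yet)
Bit 7: prefix='00' (no match yet)
Bit 8: prefix='000' (no match yet)
Bit 9: prefix='0001' -> emit 'f', reset
Bit 10: prefix='0' (no match yet)
Bit 11: prefix='00' (no match yet)
Bit 12: prefix='000' (no match yet)
Bit 13: prefix='0001' -> emit 'f', reset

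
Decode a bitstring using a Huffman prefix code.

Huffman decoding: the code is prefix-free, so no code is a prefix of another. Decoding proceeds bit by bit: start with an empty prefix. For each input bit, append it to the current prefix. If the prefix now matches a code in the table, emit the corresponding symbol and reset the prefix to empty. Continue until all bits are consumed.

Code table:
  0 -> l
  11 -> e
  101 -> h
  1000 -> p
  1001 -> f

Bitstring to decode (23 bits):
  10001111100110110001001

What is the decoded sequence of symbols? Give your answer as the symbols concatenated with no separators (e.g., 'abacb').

Bit 0: prefix='1' (no match yet)
Bit 1: prefix='10' (no match yet)
Bit 2: prefix='100' (no match yet)
Bit 3: prefix='1000' -> emit 'p', reset
Bit 4: prefix='1' (no match yet)
Bit 5: prefix='11' -> emit 'e', reset
Bit 6: prefix='1' (no match yet)
Bit 7: prefix='11' -> emit 'e', reset
Bit 8: prefix='1' (no match yet)
Bit 9: prefix='10' (no match yet)
Bit 10: prefix='100' (no match yet)
Bit 11: prefix='1001' -> emit 'f', reset
Bit 12: prefix='1' (no match yet)
Bit 13: prefix='10' (no match yet)
Bit 14: prefix='101' -> emit 'h', reset
Bit 15: prefix='1' (no match yet)
Bit 16: prefix='10' (no match yet)
Bit 17: prefix='100' (no match yet)
Bit 18: prefix='1000' -> emit 'p', reset
Bit 19: prefix='1' (no match yet)
Bit 20: prefix='10' (no match yet)
Bit 21: prefix='100' (no match yet)
Bit 22: prefix='1001' -> emit 'f', reset

Answer: peefhpf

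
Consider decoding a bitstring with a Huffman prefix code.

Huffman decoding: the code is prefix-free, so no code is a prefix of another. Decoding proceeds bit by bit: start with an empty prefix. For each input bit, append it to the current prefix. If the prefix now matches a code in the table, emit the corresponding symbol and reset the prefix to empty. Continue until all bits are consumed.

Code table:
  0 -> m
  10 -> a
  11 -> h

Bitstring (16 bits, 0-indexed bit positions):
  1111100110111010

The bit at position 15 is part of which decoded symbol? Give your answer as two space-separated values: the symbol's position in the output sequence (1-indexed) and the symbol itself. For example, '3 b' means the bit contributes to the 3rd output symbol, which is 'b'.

Bit 0: prefix='1' (no match yet)
Bit 1: prefix='11' -> emit 'h', reset
Bit 2: prefix='1' (no match yet)
Bit 3: prefix='11' -> emit 'h', reset
Bit 4: prefix='1' (no match yet)
Bit 5: prefix='10' -> emit 'a', reset
Bit 6: prefix='0' -> emit 'm', reset
Bit 7: prefix='1' (no match yet)
Bit 8: prefix='11' -> emit 'h', reset
Bit 9: prefix='0' -> emit 'm', reset
Bit 10: prefix='1' (no match yet)
Bit 11: prefix='11' -> emit 'h', reset
Bit 12: prefix='1' (no match yet)
Bit 13: prefix='10' -> emit 'a', reset
Bit 14: prefix='1' (no match yet)
Bit 15: prefix='10' -> emit 'a', reset

Answer: 9 a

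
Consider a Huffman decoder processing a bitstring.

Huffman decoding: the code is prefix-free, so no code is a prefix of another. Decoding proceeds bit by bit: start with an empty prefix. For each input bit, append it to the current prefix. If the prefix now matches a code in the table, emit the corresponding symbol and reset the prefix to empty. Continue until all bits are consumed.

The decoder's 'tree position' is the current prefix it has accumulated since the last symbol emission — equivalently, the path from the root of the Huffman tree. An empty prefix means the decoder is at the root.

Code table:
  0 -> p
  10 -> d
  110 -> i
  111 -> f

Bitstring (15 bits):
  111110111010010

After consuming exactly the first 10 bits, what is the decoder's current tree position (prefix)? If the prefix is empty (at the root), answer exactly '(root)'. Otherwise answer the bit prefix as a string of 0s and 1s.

Bit 0: prefix='1' (no match yet)
Bit 1: prefix='11' (no match yet)
Bit 2: prefix='111' -> emit 'f', reset
Bit 3: prefix='1' (no match yet)
Bit 4: prefix='11' (no match yet)
Bit 5: prefix='110' -> emit 'i', reset
Bit 6: prefix='1' (no match yet)
Bit 7: prefix='11' (no match yet)
Bit 8: prefix='111' -> emit 'f', reset
Bit 9: prefix='0' -> emit 'p', reset

Answer: (root)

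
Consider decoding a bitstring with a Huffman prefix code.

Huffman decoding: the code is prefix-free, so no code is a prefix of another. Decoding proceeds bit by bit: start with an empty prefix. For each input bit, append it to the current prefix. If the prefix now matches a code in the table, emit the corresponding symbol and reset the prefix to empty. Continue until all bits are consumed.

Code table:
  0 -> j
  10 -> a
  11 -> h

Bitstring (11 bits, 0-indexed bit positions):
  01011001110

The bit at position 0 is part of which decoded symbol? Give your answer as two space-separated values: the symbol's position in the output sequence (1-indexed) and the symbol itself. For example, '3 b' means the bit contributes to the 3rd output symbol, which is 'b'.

Answer: 1 j

Derivation:
Bit 0: prefix='0' -> emit 'j', reset
Bit 1: prefix='1' (no match yet)
Bit 2: prefix='10' -> emit 'a', reset
Bit 3: prefix='1' (no match yet)
Bit 4: prefix='11' -> emit 'h', reset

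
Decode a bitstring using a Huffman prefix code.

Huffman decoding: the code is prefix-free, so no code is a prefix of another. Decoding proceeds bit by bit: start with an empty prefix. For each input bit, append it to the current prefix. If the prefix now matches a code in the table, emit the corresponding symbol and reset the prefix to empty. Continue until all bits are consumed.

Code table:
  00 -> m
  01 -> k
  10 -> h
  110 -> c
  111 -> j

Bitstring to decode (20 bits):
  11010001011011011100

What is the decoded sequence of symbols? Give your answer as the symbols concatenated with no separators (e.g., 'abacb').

Bit 0: prefix='1' (no match yet)
Bit 1: prefix='11' (no match yet)
Bit 2: prefix='110' -> emit 'c', reset
Bit 3: prefix='1' (no match yet)
Bit 4: prefix='10' -> emit 'h', reset
Bit 5: prefix='0' (no match yet)
Bit 6: prefix='00' -> emit 'm', reset
Bit 7: prefix='1' (no match yet)
Bit 8: prefix='10' -> emit 'h', reset
Bit 9: prefix='1' (no match yet)
Bit 10: prefix='11' (no match yet)
Bit 11: prefix='110' -> emit 'c', reset
Bit 12: prefix='1' (no match yet)
Bit 13: prefix='11' (no match yet)
Bit 14: prefix='110' -> emit 'c', reset
Bit 15: prefix='1' (no match yet)
Bit 16: prefix='11' (no match yet)
Bit 17: prefix='111' -> emit 'j', reset
Bit 18: prefix='0' (no match yet)
Bit 19: prefix='00' -> emit 'm', reset

Answer: chmhccjm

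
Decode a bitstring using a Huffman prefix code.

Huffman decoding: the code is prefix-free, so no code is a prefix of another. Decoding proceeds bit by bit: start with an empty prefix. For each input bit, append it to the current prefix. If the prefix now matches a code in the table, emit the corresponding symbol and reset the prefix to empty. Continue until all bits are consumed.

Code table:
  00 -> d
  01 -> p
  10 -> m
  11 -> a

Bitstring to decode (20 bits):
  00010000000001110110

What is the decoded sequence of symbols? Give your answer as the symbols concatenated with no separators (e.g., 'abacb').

Answer: dpddddpapm

Derivation:
Bit 0: prefix='0' (no match yet)
Bit 1: prefix='00' -> emit 'd', reset
Bit 2: prefix='0' (no match yet)
Bit 3: prefix='01' -> emit 'p', reset
Bit 4: prefix='0' (no match yet)
Bit 5: prefix='00' -> emit 'd', reset
Bit 6: prefix='0' (no match yet)
Bit 7: prefix='00' -> emit 'd', reset
Bit 8: prefix='0' (no match yet)
Bit 9: prefix='00' -> emit 'd', reset
Bit 10: prefix='0' (no match yet)
Bit 11: prefix='00' -> emit 'd', reset
Bit 12: prefix='0' (no match yet)
Bit 13: prefix='01' -> emit 'p', reset
Bit 14: prefix='1' (no match yet)
Bit 15: prefix='11' -> emit 'a', reset
Bit 16: prefix='0' (no match yet)
Bit 17: prefix='01' -> emit 'p', reset
Bit 18: prefix='1' (no match yet)
Bit 19: prefix='10' -> emit 'm', reset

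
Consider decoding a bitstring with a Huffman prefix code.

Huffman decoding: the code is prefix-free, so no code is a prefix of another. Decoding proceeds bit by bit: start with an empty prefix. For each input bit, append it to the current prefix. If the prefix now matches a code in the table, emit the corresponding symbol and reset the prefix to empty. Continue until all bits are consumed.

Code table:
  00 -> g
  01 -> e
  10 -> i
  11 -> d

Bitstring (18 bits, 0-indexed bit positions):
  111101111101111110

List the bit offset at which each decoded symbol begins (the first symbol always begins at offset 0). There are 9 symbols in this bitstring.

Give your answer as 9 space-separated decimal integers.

Answer: 0 2 4 6 8 10 12 14 16

Derivation:
Bit 0: prefix='1' (no match yet)
Bit 1: prefix='11' -> emit 'd', reset
Bit 2: prefix='1' (no match yet)
Bit 3: prefix='11' -> emit 'd', reset
Bit 4: prefix='0' (no match yet)
Bit 5: prefix='01' -> emit 'e', reset
Bit 6: prefix='1' (no match yet)
Bit 7: prefix='11' -> emit 'd', reset
Bit 8: prefix='1' (no match yet)
Bit 9: prefix='11' -> emit 'd', reset
Bit 10: prefix='0' (no match yet)
Bit 11: prefix='01' -> emit 'e', reset
Bit 12: prefix='1' (no match yet)
Bit 13: prefix='11' -> emit 'd', reset
Bit 14: prefix='1' (no match yet)
Bit 15: prefix='11' -> emit 'd', reset
Bit 16: prefix='1' (no match yet)
Bit 17: prefix='10' -> emit 'i', reset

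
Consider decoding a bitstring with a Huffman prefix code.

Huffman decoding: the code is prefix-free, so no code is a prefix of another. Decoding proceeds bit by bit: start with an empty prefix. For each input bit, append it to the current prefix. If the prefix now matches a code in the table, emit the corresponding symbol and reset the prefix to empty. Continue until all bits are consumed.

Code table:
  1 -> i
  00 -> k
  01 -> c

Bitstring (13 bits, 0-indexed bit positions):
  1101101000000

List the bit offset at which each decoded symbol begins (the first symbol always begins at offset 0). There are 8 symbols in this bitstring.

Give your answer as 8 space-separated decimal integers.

Answer: 0 1 2 4 5 7 9 11

Derivation:
Bit 0: prefix='1' -> emit 'i', reset
Bit 1: prefix='1' -> emit 'i', reset
Bit 2: prefix='0' (no match yet)
Bit 3: prefix='01' -> emit 'c', reset
Bit 4: prefix='1' -> emit 'i', reset
Bit 5: prefix='0' (no match yet)
Bit 6: prefix='01' -> emit 'c', reset
Bit 7: prefix='0' (no match yet)
Bit 8: prefix='00' -> emit 'k', reset
Bit 9: prefix='0' (no match yet)
Bit 10: prefix='00' -> emit 'k', reset
Bit 11: prefix='0' (no match yet)
Bit 12: prefix='00' -> emit 'k', reset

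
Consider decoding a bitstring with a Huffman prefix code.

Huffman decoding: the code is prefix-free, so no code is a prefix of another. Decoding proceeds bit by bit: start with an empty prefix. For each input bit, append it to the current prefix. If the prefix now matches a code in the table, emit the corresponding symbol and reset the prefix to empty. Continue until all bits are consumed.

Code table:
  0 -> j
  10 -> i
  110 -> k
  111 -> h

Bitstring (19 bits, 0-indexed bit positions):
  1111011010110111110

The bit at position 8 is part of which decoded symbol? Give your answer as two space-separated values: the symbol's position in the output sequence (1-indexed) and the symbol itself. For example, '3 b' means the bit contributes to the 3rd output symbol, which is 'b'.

Answer: 4 i

Derivation:
Bit 0: prefix='1' (no match yet)
Bit 1: prefix='11' (no match yet)
Bit 2: prefix='111' -> emit 'h', reset
Bit 3: prefix='1' (no match yet)
Bit 4: prefix='10' -> emit 'i', reset
Bit 5: prefix='1' (no match yet)
Bit 6: prefix='11' (no match yet)
Bit 7: prefix='110' -> emit 'k', reset
Bit 8: prefix='1' (no match yet)
Bit 9: prefix='10' -> emit 'i', reset
Bit 10: prefix='1' (no match yet)
Bit 11: prefix='11' (no match yet)
Bit 12: prefix='110' -> emit 'k', reset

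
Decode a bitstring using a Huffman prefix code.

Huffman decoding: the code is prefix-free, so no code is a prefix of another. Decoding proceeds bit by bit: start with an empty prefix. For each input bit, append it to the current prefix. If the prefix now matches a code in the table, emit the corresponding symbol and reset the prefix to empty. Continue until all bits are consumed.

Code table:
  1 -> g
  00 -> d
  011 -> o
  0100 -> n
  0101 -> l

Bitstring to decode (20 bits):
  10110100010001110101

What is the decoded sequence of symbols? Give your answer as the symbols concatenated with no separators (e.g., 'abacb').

Bit 0: prefix='1' -> emit 'g', reset
Bit 1: prefix='0' (no match yet)
Bit 2: prefix='01' (no match yet)
Bit 3: prefix='011' -> emit 'o', reset
Bit 4: prefix='0' (no match yet)
Bit 5: prefix='01' (no match yet)
Bit 6: prefix='010' (no match yet)
Bit 7: prefix='0100' -> emit 'n', reset
Bit 8: prefix='0' (no match yet)
Bit 9: prefix='01' (no match yet)
Bit 10: prefix='010' (no match yet)
Bit 11: prefix='0100' -> emit 'n', reset
Bit 12: prefix='0' (no match yet)
Bit 13: prefix='01' (no match yet)
Bit 14: prefix='011' -> emit 'o', reset
Bit 15: prefix='1' -> emit 'g', reset
Bit 16: prefix='0' (no match yet)
Bit 17: prefix='01' (no match yet)
Bit 18: prefix='010' (no match yet)
Bit 19: prefix='0101' -> emit 'l', reset

Answer: gonnogl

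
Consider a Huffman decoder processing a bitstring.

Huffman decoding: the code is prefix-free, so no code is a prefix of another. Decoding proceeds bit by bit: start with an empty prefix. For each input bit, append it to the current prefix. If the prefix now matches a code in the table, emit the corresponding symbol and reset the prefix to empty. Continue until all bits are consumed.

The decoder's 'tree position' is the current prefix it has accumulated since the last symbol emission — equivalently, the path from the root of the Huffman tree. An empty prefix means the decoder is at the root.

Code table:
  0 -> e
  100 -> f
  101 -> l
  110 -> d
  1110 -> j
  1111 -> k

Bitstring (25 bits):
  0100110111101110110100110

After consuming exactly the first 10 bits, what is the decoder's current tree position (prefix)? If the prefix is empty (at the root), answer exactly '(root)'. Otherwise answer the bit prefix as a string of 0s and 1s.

Answer: 111

Derivation:
Bit 0: prefix='0' -> emit 'e', reset
Bit 1: prefix='1' (no match yet)
Bit 2: prefix='10' (no match yet)
Bit 3: prefix='100' -> emit 'f', reset
Bit 4: prefix='1' (no match yet)
Bit 5: prefix='11' (no match yet)
Bit 6: prefix='110' -> emit 'd', reset
Bit 7: prefix='1' (no match yet)
Bit 8: prefix='11' (no match yet)
Bit 9: prefix='111' (no match yet)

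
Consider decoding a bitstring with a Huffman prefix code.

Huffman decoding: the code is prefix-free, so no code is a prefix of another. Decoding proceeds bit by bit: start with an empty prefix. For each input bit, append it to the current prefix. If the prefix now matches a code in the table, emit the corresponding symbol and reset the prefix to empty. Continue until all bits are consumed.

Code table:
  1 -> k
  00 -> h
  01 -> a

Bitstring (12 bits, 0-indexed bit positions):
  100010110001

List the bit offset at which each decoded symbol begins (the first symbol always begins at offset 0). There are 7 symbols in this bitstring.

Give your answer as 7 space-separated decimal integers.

Answer: 0 1 3 5 7 8 10

Derivation:
Bit 0: prefix='1' -> emit 'k', reset
Bit 1: prefix='0' (no match yet)
Bit 2: prefix='00' -> emit 'h', reset
Bit 3: prefix='0' (no match yet)
Bit 4: prefix='01' -> emit 'a', reset
Bit 5: prefix='0' (no match yet)
Bit 6: prefix='01' -> emit 'a', reset
Bit 7: prefix='1' -> emit 'k', reset
Bit 8: prefix='0' (no match yet)
Bit 9: prefix='00' -> emit 'h', reset
Bit 10: prefix='0' (no match yet)
Bit 11: prefix='01' -> emit 'a', reset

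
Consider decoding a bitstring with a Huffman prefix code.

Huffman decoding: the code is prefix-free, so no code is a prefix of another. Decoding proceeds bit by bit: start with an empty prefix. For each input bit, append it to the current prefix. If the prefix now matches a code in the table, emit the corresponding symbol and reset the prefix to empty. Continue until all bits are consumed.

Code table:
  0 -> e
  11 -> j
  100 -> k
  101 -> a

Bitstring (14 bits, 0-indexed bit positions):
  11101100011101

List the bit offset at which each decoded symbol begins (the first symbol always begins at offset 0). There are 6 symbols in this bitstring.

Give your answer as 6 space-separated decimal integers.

Bit 0: prefix='1' (no match yet)
Bit 1: prefix='11' -> emit 'j', reset
Bit 2: prefix='1' (no match yet)
Bit 3: prefix='10' (no match yet)
Bit 4: prefix='101' -> emit 'a', reset
Bit 5: prefix='1' (no match yet)
Bit 6: prefix='10' (no match yet)
Bit 7: prefix='100' -> emit 'k', reset
Bit 8: prefix='0' -> emit 'e', reset
Bit 9: prefix='1' (no match yet)
Bit 10: prefix='11' -> emit 'j', reset
Bit 11: prefix='1' (no match yet)
Bit 12: prefix='10' (no match yet)
Bit 13: prefix='101' -> emit 'a', reset

Answer: 0 2 5 8 9 11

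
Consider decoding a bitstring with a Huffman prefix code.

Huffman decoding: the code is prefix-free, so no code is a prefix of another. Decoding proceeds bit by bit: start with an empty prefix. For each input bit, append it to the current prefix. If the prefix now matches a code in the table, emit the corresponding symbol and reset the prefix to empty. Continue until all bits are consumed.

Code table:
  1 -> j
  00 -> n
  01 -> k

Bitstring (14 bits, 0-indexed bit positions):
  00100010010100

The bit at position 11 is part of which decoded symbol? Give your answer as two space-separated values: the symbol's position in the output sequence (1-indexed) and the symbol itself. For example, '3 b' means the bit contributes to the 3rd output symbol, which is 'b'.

Answer: 7 k

Derivation:
Bit 0: prefix='0' (no match yet)
Bit 1: prefix='00' -> emit 'n', reset
Bit 2: prefix='1' -> emit 'j', reset
Bit 3: prefix='0' (no match yet)
Bit 4: prefix='00' -> emit 'n', reset
Bit 5: prefix='0' (no match yet)
Bit 6: prefix='01' -> emit 'k', reset
Bit 7: prefix='0' (no match yet)
Bit 8: prefix='00' -> emit 'n', reset
Bit 9: prefix='1' -> emit 'j', reset
Bit 10: prefix='0' (no match yet)
Bit 11: prefix='01' -> emit 'k', reset
Bit 12: prefix='0' (no match yet)
Bit 13: prefix='00' -> emit 'n', reset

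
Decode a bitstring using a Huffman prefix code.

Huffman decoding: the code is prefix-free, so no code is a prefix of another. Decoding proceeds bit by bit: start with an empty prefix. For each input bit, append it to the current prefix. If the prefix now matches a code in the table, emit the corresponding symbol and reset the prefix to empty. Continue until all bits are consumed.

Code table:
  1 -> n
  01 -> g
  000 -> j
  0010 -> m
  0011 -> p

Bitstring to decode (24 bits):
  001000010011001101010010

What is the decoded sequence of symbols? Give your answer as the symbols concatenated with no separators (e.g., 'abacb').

Answer: mjnppggm

Derivation:
Bit 0: prefix='0' (no match yet)
Bit 1: prefix='00' (no match yet)
Bit 2: prefix='001' (no match yet)
Bit 3: prefix='0010' -> emit 'm', reset
Bit 4: prefix='0' (no match yet)
Bit 5: prefix='00' (no match yet)
Bit 6: prefix='000' -> emit 'j', reset
Bit 7: prefix='1' -> emit 'n', reset
Bit 8: prefix='0' (no match yet)
Bit 9: prefix='00' (no match yet)
Bit 10: prefix='001' (no match yet)
Bit 11: prefix='0011' -> emit 'p', reset
Bit 12: prefix='0' (no match yet)
Bit 13: prefix='00' (no match yet)
Bit 14: prefix='001' (no match yet)
Bit 15: prefix='0011' -> emit 'p', reset
Bit 16: prefix='0' (no match yet)
Bit 17: prefix='01' -> emit 'g', reset
Bit 18: prefix='0' (no match yet)
Bit 19: prefix='01' -> emit 'g', reset
Bit 20: prefix='0' (no match yet)
Bit 21: prefix='00' (no match yet)
Bit 22: prefix='001' (no match yet)
Bit 23: prefix='0010' -> emit 'm', reset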